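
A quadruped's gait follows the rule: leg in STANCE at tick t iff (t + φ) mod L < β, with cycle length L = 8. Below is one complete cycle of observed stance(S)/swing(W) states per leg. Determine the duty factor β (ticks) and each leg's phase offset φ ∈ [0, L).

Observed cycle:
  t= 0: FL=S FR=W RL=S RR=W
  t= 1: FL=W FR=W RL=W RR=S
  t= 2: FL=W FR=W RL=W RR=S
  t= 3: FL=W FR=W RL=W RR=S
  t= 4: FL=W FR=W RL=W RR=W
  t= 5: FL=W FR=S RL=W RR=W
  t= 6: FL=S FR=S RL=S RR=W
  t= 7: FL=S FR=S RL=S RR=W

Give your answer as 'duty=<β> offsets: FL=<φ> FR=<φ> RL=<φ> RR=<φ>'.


duty=3 offsets: FL=2 FR=3 RL=2 RR=7

duty β = stance ticks per leg = 3
FL: stance ticks = 3; W→S at t=6 → φ=2
FR: stance ticks = 3; W→S at t=5 → φ=3
RL: stance ticks = 3; W→S at t=6 → φ=2
RR: stance ticks = 3; W→S at t=1 → φ=7


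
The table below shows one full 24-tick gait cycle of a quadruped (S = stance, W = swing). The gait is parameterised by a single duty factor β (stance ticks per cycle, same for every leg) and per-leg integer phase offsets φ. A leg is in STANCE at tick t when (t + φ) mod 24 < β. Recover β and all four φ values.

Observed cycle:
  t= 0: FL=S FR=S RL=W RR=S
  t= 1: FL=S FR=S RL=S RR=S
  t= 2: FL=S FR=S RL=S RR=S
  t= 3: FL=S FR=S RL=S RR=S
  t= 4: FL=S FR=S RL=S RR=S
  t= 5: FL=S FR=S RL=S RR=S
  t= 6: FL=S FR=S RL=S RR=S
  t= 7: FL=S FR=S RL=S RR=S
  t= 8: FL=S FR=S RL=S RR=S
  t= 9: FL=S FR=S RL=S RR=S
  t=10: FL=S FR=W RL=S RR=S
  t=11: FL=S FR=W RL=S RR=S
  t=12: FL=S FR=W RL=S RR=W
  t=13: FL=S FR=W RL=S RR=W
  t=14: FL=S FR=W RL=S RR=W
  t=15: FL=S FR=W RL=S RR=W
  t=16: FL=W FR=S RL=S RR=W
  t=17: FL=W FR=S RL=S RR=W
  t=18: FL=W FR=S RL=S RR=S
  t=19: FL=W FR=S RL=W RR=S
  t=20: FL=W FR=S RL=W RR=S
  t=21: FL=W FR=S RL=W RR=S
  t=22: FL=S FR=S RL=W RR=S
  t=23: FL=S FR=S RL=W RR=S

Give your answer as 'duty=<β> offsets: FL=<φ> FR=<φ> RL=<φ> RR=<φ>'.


duty β = stance ticks per leg = 18
FL: stance ticks = 18; W→S at t=22 → φ=2
FR: stance ticks = 18; W→S at t=16 → φ=8
RL: stance ticks = 18; W→S at t=1 → φ=23
RR: stance ticks = 18; W→S at t=18 → φ=6

duty=18 offsets: FL=2 FR=8 RL=23 RR=6


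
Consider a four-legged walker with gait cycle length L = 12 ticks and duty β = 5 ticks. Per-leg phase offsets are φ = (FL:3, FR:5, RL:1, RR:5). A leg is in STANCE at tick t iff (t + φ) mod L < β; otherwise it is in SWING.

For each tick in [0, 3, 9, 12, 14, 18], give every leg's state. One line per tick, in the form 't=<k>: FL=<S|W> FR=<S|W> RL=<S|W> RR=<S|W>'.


t=0: phase=(3,5,1,5) vs β=5 → FL=S FR=W RL=S RR=W
t=3: phase=(6,8,4,8) vs β=5 → FL=W FR=W RL=S RR=W
t=9: phase=(0,2,10,2) vs β=5 → FL=S FR=S RL=W RR=S
t=12: phase=(3,5,1,5) vs β=5 → FL=S FR=W RL=S RR=W
t=14: phase=(5,7,3,7) vs β=5 → FL=W FR=W RL=S RR=W
t=18: phase=(9,11,7,11) vs β=5 → FL=W FR=W RL=W RR=W

t=0: FL=S FR=W RL=S RR=W
t=3: FL=W FR=W RL=S RR=W
t=9: FL=S FR=S RL=W RR=S
t=12: FL=S FR=W RL=S RR=W
t=14: FL=W FR=W RL=S RR=W
t=18: FL=W FR=W RL=W RR=W


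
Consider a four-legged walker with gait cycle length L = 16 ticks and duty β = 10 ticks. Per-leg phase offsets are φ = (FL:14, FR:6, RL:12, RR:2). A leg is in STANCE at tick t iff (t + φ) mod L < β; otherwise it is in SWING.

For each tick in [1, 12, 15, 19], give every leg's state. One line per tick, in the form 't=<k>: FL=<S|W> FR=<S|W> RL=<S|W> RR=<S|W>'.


t=1: phase=(15,7,13,3) vs β=10 → FL=W FR=S RL=W RR=S
t=12: phase=(10,2,8,14) vs β=10 → FL=W FR=S RL=S RR=W
t=15: phase=(13,5,11,1) vs β=10 → FL=W FR=S RL=W RR=S
t=19: phase=(1,9,15,5) vs β=10 → FL=S FR=S RL=W RR=S

t=1: FL=W FR=S RL=W RR=S
t=12: FL=W FR=S RL=S RR=W
t=15: FL=W FR=S RL=W RR=S
t=19: FL=S FR=S RL=W RR=S


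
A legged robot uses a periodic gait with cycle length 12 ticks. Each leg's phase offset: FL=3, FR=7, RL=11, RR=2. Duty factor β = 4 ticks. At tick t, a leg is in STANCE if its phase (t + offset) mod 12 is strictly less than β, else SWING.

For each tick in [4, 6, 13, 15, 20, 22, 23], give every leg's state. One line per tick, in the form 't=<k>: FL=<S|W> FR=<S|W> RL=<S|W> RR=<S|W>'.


t=4: phase=(7,11,3,6) vs β=4 → FL=W FR=W RL=S RR=W
t=6: phase=(9,1,5,8) vs β=4 → FL=W FR=S RL=W RR=W
t=13: phase=(4,8,0,3) vs β=4 → FL=W FR=W RL=S RR=S
t=15: phase=(6,10,2,5) vs β=4 → FL=W FR=W RL=S RR=W
t=20: phase=(11,3,7,10) vs β=4 → FL=W FR=S RL=W RR=W
t=22: phase=(1,5,9,0) vs β=4 → FL=S FR=W RL=W RR=S
t=23: phase=(2,6,10,1) vs β=4 → FL=S FR=W RL=W RR=S

t=4: FL=W FR=W RL=S RR=W
t=6: FL=W FR=S RL=W RR=W
t=13: FL=W FR=W RL=S RR=S
t=15: FL=W FR=W RL=S RR=W
t=20: FL=W FR=S RL=W RR=W
t=22: FL=S FR=W RL=W RR=S
t=23: FL=S FR=W RL=W RR=S


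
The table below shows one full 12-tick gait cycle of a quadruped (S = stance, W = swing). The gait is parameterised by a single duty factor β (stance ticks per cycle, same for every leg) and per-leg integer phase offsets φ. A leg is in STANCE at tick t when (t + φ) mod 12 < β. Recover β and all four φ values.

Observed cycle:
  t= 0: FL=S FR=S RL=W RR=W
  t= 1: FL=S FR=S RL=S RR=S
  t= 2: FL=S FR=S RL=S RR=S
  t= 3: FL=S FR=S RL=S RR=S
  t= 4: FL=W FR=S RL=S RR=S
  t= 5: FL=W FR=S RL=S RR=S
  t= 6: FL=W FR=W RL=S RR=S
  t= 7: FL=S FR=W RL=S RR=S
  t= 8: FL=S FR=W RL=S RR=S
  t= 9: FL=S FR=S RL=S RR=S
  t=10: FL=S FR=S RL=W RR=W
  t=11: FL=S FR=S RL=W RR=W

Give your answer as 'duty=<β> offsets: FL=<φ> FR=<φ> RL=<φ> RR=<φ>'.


duty=9 offsets: FL=5 FR=3 RL=11 RR=11

duty β = stance ticks per leg = 9
FL: stance ticks = 9; W→S at t=7 → φ=5
FR: stance ticks = 9; W→S at t=9 → φ=3
RL: stance ticks = 9; W→S at t=1 → φ=11
RR: stance ticks = 9; W→S at t=1 → φ=11


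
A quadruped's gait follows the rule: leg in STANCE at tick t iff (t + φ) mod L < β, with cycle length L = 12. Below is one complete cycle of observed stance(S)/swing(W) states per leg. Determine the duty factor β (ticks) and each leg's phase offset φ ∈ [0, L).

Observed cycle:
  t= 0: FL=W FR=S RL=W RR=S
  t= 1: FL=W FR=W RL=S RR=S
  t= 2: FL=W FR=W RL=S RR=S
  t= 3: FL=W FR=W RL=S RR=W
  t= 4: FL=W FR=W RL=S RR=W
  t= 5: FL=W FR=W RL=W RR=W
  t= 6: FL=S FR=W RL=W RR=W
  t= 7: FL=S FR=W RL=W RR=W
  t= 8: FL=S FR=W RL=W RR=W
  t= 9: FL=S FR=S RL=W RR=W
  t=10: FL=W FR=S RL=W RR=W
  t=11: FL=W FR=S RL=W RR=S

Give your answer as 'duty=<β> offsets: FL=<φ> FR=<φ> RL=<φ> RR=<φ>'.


duty=4 offsets: FL=6 FR=3 RL=11 RR=1

duty β = stance ticks per leg = 4
FL: stance ticks = 4; W→S at t=6 → φ=6
FR: stance ticks = 4; W→S at t=9 → φ=3
RL: stance ticks = 4; W→S at t=1 → φ=11
RR: stance ticks = 4; W→S at t=11 → φ=1


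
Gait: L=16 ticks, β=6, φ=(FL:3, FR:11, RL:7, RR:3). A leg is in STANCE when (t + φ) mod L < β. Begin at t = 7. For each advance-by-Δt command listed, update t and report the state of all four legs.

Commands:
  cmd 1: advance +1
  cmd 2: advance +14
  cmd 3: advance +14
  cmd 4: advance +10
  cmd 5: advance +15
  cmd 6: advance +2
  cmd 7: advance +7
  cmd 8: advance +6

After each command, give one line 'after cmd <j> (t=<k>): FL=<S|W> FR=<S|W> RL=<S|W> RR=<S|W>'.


after cmd 1 (t=8): FL=W FR=S RL=W RR=W
after cmd 2 (t=22): FL=W FR=S RL=W RR=W
after cmd 3 (t=36): FL=W FR=W RL=W RR=W
after cmd 4 (t=46): FL=S FR=W RL=S RR=S
after cmd 5 (t=61): FL=S FR=W RL=S RR=S
after cmd 6 (t=63): FL=S FR=W RL=W RR=S
after cmd 7 (t=70): FL=W FR=S RL=W RR=W
after cmd 8 (t=76): FL=W FR=W RL=S RR=W

start t=7: FL=W FR=S RL=W RR=W
cmd 1: advance +1 → t=8, phase=(11,3,15,11) → FL=W FR=S RL=W RR=W
cmd 2: advance +14 → t=22, phase=(9,1,13,9) → FL=W FR=S RL=W RR=W
cmd 3: advance +14 → t=36, phase=(7,15,11,7) → FL=W FR=W RL=W RR=W
cmd 4: advance +10 → t=46, phase=(1,9,5,1) → FL=S FR=W RL=S RR=S
cmd 5: advance +15 → t=61, phase=(0,8,4,0) → FL=S FR=W RL=S RR=S
cmd 6: advance +2 → t=63, phase=(2,10,6,2) → FL=S FR=W RL=W RR=S
cmd 7: advance +7 → t=70, phase=(9,1,13,9) → FL=W FR=S RL=W RR=W
cmd 8: advance +6 → t=76, phase=(15,7,3,15) → FL=W FR=W RL=S RR=W


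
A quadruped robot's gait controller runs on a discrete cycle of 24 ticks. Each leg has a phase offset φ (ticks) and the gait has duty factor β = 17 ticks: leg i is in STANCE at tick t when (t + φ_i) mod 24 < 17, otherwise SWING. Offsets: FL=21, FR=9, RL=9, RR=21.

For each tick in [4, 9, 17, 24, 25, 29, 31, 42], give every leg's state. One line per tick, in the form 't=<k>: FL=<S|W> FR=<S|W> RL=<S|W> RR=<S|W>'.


t=4: FL=S FR=S RL=S RR=S
t=9: FL=S FR=W RL=W RR=S
t=17: FL=S FR=S RL=S RR=S
t=24: FL=W FR=S RL=S RR=W
t=25: FL=W FR=S RL=S RR=W
t=29: FL=S FR=S RL=S RR=S
t=31: FL=S FR=S RL=S RR=S
t=42: FL=S FR=S RL=S RR=S

t=4: phase=(1,13,13,1) vs β=17 → FL=S FR=S RL=S RR=S
t=9: phase=(6,18,18,6) vs β=17 → FL=S FR=W RL=W RR=S
t=17: phase=(14,2,2,14) vs β=17 → FL=S FR=S RL=S RR=S
t=24: phase=(21,9,9,21) vs β=17 → FL=W FR=S RL=S RR=W
t=25: phase=(22,10,10,22) vs β=17 → FL=W FR=S RL=S RR=W
t=29: phase=(2,14,14,2) vs β=17 → FL=S FR=S RL=S RR=S
t=31: phase=(4,16,16,4) vs β=17 → FL=S FR=S RL=S RR=S
t=42: phase=(15,3,3,15) vs β=17 → FL=S FR=S RL=S RR=S


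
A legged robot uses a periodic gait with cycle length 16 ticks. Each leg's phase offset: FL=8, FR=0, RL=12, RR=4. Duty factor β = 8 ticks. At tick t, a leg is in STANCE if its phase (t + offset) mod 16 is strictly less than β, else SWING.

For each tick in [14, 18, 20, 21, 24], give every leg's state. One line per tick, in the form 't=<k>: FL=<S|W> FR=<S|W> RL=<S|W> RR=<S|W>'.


t=14: FL=S FR=W RL=W RR=S
t=18: FL=W FR=S RL=W RR=S
t=20: FL=W FR=S RL=S RR=W
t=21: FL=W FR=S RL=S RR=W
t=24: FL=S FR=W RL=S RR=W

t=14: phase=(6,14,10,2) vs β=8 → FL=S FR=W RL=W RR=S
t=18: phase=(10,2,14,6) vs β=8 → FL=W FR=S RL=W RR=S
t=20: phase=(12,4,0,8) vs β=8 → FL=W FR=S RL=S RR=W
t=21: phase=(13,5,1,9) vs β=8 → FL=W FR=S RL=S RR=W
t=24: phase=(0,8,4,12) vs β=8 → FL=S FR=W RL=S RR=W


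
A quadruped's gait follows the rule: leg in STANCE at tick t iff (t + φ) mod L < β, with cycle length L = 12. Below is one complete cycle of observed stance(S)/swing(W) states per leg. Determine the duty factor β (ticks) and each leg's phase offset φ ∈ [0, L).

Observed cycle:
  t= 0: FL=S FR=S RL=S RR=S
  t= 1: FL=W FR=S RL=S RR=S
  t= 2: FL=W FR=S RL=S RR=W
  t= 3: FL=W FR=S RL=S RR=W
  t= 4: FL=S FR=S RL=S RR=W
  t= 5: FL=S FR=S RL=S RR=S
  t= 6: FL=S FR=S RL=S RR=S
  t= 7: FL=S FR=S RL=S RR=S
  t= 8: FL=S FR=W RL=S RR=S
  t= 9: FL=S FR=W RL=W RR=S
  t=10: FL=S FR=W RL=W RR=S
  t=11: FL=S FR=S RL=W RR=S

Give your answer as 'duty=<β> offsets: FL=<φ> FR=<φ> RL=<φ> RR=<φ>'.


duty β = stance ticks per leg = 9
FL: stance ticks = 9; W→S at t=4 → φ=8
FR: stance ticks = 9; W→S at t=11 → φ=1
RL: stance ticks = 9; W→S at t=0 → φ=0
RR: stance ticks = 9; W→S at t=5 → φ=7

duty=9 offsets: FL=8 FR=1 RL=0 RR=7


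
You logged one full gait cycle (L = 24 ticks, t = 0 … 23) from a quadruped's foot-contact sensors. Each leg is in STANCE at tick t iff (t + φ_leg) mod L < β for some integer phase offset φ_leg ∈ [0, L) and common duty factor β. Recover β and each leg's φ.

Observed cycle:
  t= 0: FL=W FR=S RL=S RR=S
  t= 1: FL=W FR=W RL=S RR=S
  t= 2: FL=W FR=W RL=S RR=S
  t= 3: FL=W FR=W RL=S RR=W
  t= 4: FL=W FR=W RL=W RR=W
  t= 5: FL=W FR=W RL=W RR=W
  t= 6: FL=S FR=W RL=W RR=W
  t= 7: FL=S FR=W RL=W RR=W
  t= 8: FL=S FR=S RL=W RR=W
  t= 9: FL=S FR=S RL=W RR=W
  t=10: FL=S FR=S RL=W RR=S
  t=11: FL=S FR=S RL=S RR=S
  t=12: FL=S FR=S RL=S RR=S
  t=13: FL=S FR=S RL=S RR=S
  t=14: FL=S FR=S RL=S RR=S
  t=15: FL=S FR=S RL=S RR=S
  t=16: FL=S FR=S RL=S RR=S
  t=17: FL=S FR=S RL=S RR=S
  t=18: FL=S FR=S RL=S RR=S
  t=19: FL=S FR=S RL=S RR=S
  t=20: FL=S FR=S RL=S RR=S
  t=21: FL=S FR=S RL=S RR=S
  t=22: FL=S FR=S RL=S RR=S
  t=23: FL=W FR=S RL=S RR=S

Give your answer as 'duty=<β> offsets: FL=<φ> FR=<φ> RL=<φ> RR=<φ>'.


duty=17 offsets: FL=18 FR=16 RL=13 RR=14

duty β = stance ticks per leg = 17
FL: stance ticks = 17; W→S at t=6 → φ=18
FR: stance ticks = 17; W→S at t=8 → φ=16
RL: stance ticks = 17; W→S at t=11 → φ=13
RR: stance ticks = 17; W→S at t=10 → φ=14


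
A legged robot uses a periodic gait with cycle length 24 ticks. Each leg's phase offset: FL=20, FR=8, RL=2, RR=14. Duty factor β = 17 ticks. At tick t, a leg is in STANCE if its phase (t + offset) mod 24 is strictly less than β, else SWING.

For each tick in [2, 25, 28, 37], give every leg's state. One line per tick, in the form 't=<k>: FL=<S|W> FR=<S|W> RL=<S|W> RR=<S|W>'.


t=2: FL=W FR=S RL=S RR=S
t=25: FL=W FR=S RL=S RR=S
t=28: FL=S FR=S RL=S RR=W
t=37: FL=S FR=W RL=S RR=S

t=2: phase=(22,10,4,16) vs β=17 → FL=W FR=S RL=S RR=S
t=25: phase=(21,9,3,15) vs β=17 → FL=W FR=S RL=S RR=S
t=28: phase=(0,12,6,18) vs β=17 → FL=S FR=S RL=S RR=W
t=37: phase=(9,21,15,3) vs β=17 → FL=S FR=W RL=S RR=S


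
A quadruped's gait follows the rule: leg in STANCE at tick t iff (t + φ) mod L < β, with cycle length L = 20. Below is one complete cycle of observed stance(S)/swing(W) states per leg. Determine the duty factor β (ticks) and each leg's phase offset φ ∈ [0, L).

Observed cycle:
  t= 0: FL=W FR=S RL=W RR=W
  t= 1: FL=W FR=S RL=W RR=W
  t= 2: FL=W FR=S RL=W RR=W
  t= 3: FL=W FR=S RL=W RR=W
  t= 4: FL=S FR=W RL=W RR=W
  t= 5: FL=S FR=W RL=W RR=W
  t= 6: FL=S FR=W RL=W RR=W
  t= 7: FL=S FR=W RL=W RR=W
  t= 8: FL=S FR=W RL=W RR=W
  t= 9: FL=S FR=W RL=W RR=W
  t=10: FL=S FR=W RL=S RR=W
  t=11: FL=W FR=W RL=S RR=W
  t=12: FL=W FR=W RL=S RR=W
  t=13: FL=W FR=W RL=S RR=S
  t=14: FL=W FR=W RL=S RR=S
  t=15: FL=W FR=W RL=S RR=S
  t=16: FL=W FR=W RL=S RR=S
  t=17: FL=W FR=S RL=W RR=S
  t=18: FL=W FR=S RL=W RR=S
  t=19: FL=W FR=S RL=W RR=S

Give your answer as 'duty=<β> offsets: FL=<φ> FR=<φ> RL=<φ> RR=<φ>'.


duty β = stance ticks per leg = 7
FL: stance ticks = 7; W→S at t=4 → φ=16
FR: stance ticks = 7; W→S at t=17 → φ=3
RL: stance ticks = 7; W→S at t=10 → φ=10
RR: stance ticks = 7; W→S at t=13 → φ=7

duty=7 offsets: FL=16 FR=3 RL=10 RR=7


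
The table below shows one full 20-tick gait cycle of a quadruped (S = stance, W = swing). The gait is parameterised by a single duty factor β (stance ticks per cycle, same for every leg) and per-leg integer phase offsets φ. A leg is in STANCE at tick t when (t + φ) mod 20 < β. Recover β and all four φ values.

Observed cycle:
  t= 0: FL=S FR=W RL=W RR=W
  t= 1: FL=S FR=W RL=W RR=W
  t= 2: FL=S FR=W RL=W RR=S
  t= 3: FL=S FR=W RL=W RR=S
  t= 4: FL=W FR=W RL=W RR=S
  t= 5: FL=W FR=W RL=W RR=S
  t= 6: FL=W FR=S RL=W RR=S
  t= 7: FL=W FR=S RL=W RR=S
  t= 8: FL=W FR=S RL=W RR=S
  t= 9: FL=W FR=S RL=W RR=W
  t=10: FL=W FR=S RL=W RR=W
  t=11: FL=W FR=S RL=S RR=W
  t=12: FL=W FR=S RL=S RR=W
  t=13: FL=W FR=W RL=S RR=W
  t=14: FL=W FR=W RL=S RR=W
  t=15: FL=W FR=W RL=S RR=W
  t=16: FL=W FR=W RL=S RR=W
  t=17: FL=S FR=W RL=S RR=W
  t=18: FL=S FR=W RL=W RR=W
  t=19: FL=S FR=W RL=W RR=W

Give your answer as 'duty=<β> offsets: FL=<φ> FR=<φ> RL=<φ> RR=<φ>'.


duty β = stance ticks per leg = 7
FL: stance ticks = 7; W→S at t=17 → φ=3
FR: stance ticks = 7; W→S at t=6 → φ=14
RL: stance ticks = 7; W→S at t=11 → φ=9
RR: stance ticks = 7; W→S at t=2 → φ=18

duty=7 offsets: FL=3 FR=14 RL=9 RR=18


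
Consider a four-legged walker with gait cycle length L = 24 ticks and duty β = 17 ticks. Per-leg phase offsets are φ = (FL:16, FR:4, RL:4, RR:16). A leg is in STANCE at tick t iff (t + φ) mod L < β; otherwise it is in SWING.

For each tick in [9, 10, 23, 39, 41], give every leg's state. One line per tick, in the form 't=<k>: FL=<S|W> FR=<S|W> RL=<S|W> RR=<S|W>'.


t=9: FL=S FR=S RL=S RR=S
t=10: FL=S FR=S RL=S RR=S
t=23: FL=S FR=S RL=S RR=S
t=39: FL=S FR=W RL=W RR=S
t=41: FL=S FR=W RL=W RR=S

t=9: phase=(1,13,13,1) vs β=17 → FL=S FR=S RL=S RR=S
t=10: phase=(2,14,14,2) vs β=17 → FL=S FR=S RL=S RR=S
t=23: phase=(15,3,3,15) vs β=17 → FL=S FR=S RL=S RR=S
t=39: phase=(7,19,19,7) vs β=17 → FL=S FR=W RL=W RR=S
t=41: phase=(9,21,21,9) vs β=17 → FL=S FR=W RL=W RR=S


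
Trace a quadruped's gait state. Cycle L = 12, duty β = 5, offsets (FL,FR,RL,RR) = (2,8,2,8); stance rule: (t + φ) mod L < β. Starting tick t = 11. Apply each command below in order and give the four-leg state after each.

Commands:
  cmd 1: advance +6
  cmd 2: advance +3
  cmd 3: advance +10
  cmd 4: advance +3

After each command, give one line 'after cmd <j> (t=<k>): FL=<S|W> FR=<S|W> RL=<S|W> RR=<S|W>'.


after cmd 1 (t=17): FL=W FR=S RL=W RR=S
after cmd 2 (t=20): FL=W FR=S RL=W RR=S
after cmd 3 (t=30): FL=W FR=S RL=W RR=S
after cmd 4 (t=33): FL=W FR=W RL=W RR=W

start t=11: FL=S FR=W RL=S RR=W
cmd 1: advance +6 → t=17, phase=(7,1,7,1) → FL=W FR=S RL=W RR=S
cmd 2: advance +3 → t=20, phase=(10,4,10,4) → FL=W FR=S RL=W RR=S
cmd 3: advance +10 → t=30, phase=(8,2,8,2) → FL=W FR=S RL=W RR=S
cmd 4: advance +3 → t=33, phase=(11,5,11,5) → FL=W FR=W RL=W RR=W


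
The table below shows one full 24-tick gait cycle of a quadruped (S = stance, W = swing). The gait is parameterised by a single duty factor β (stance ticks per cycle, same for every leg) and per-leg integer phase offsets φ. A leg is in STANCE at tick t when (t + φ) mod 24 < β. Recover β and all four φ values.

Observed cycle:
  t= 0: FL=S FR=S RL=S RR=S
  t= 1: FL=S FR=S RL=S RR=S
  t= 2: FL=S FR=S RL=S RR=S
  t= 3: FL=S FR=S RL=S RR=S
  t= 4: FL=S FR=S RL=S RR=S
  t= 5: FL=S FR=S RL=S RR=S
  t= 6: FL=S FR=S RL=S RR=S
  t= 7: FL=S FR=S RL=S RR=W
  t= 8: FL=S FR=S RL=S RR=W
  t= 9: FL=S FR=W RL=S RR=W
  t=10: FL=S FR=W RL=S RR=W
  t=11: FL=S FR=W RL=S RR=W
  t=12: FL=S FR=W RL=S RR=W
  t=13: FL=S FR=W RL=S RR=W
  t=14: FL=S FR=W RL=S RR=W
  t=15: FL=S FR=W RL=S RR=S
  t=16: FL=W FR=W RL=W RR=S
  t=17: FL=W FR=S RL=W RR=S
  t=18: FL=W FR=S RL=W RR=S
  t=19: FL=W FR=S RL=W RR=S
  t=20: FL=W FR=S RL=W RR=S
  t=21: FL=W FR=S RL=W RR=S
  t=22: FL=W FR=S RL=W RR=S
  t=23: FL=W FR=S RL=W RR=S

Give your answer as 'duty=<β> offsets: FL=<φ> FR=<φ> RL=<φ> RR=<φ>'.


duty β = stance ticks per leg = 16
FL: stance ticks = 16; W→S at t=0 → φ=0
FR: stance ticks = 16; W→S at t=17 → φ=7
RL: stance ticks = 16; W→S at t=0 → φ=0
RR: stance ticks = 16; W→S at t=15 → φ=9

duty=16 offsets: FL=0 FR=7 RL=0 RR=9


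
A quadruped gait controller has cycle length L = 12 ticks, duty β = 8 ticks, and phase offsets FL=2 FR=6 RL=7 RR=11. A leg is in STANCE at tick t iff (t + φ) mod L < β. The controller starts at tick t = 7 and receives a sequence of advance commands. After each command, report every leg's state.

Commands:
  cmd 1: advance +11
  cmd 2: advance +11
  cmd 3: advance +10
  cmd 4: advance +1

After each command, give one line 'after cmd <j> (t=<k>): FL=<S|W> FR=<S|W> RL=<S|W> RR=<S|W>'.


after cmd 1 (t=18): FL=W FR=S RL=S RR=S
after cmd 2 (t=29): FL=S FR=W RL=S RR=S
after cmd 3 (t=39): FL=S FR=W RL=W RR=S
after cmd 4 (t=40): FL=S FR=W RL=W RR=S

start t=7: FL=W FR=S RL=S RR=S
cmd 1: advance +11 → t=18, phase=(8,0,1,5) → FL=W FR=S RL=S RR=S
cmd 2: advance +11 → t=29, phase=(7,11,0,4) → FL=S FR=W RL=S RR=S
cmd 3: advance +10 → t=39, phase=(5,9,10,2) → FL=S FR=W RL=W RR=S
cmd 4: advance +1 → t=40, phase=(6,10,11,3) → FL=S FR=W RL=W RR=S


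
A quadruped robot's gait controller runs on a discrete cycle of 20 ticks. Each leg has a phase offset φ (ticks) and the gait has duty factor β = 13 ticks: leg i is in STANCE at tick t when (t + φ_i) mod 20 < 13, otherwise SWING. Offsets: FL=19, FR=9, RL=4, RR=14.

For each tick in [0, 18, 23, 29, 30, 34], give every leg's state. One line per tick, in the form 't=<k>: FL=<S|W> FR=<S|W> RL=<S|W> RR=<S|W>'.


t=0: FL=W FR=S RL=S RR=W
t=18: FL=W FR=S RL=S RR=S
t=23: FL=S FR=S RL=S RR=W
t=29: FL=S FR=W RL=W RR=S
t=30: FL=S FR=W RL=W RR=S
t=34: FL=W FR=S RL=W RR=S

t=0: phase=(19,9,4,14) vs β=13 → FL=W FR=S RL=S RR=W
t=18: phase=(17,7,2,12) vs β=13 → FL=W FR=S RL=S RR=S
t=23: phase=(2,12,7,17) vs β=13 → FL=S FR=S RL=S RR=W
t=29: phase=(8,18,13,3) vs β=13 → FL=S FR=W RL=W RR=S
t=30: phase=(9,19,14,4) vs β=13 → FL=S FR=W RL=W RR=S
t=34: phase=(13,3,18,8) vs β=13 → FL=W FR=S RL=W RR=S


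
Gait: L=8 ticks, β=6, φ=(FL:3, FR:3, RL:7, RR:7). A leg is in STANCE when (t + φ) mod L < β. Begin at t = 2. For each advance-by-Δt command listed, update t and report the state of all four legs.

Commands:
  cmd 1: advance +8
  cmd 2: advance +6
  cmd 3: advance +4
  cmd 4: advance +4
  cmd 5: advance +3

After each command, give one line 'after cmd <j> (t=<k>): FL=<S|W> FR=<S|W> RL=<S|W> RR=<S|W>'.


after cmd 1 (t=10): FL=S FR=S RL=S RR=S
after cmd 2 (t=16): FL=S FR=S RL=W RR=W
after cmd 3 (t=20): FL=W FR=W RL=S RR=S
after cmd 4 (t=24): FL=S FR=S RL=W RR=W
after cmd 5 (t=27): FL=W FR=W RL=S RR=S

start t=2: FL=S FR=S RL=S RR=S
cmd 1: advance +8 → t=10, phase=(5,5,1,1) → FL=S FR=S RL=S RR=S
cmd 2: advance +6 → t=16, phase=(3,3,7,7) → FL=S FR=S RL=W RR=W
cmd 3: advance +4 → t=20, phase=(7,7,3,3) → FL=W FR=W RL=S RR=S
cmd 4: advance +4 → t=24, phase=(3,3,7,7) → FL=S FR=S RL=W RR=W
cmd 5: advance +3 → t=27, phase=(6,6,2,2) → FL=W FR=W RL=S RR=S


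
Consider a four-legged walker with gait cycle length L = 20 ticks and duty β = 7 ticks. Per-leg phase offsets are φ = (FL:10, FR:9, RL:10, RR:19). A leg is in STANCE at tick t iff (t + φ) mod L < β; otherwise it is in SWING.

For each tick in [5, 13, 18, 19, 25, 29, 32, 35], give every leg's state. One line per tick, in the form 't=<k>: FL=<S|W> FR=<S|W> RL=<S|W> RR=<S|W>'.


t=5: phase=(15,14,15,4) vs β=7 → FL=W FR=W RL=W RR=S
t=13: phase=(3,2,3,12) vs β=7 → FL=S FR=S RL=S RR=W
t=18: phase=(8,7,8,17) vs β=7 → FL=W FR=W RL=W RR=W
t=19: phase=(9,8,9,18) vs β=7 → FL=W FR=W RL=W RR=W
t=25: phase=(15,14,15,4) vs β=7 → FL=W FR=W RL=W RR=S
t=29: phase=(19,18,19,8) vs β=7 → FL=W FR=W RL=W RR=W
t=32: phase=(2,1,2,11) vs β=7 → FL=S FR=S RL=S RR=W
t=35: phase=(5,4,5,14) vs β=7 → FL=S FR=S RL=S RR=W

t=5: FL=W FR=W RL=W RR=S
t=13: FL=S FR=S RL=S RR=W
t=18: FL=W FR=W RL=W RR=W
t=19: FL=W FR=W RL=W RR=W
t=25: FL=W FR=W RL=W RR=S
t=29: FL=W FR=W RL=W RR=W
t=32: FL=S FR=S RL=S RR=W
t=35: FL=S FR=S RL=S RR=W


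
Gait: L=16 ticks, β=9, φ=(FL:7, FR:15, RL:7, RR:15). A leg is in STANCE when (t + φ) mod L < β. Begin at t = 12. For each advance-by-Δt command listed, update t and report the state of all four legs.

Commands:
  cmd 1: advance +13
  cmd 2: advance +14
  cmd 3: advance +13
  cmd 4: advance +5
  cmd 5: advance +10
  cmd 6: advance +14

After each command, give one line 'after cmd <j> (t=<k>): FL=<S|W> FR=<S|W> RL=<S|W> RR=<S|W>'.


start t=12: FL=S FR=W RL=S RR=W
cmd 1: advance +13 → t=25, phase=(0,8,0,8) → FL=S FR=S RL=S RR=S
cmd 2: advance +14 → t=39, phase=(14,6,14,6) → FL=W FR=S RL=W RR=S
cmd 3: advance +13 → t=52, phase=(11,3,11,3) → FL=W FR=S RL=W RR=S
cmd 4: advance +5 → t=57, phase=(0,8,0,8) → FL=S FR=S RL=S RR=S
cmd 5: advance +10 → t=67, phase=(10,2,10,2) → FL=W FR=S RL=W RR=S
cmd 6: advance +14 → t=81, phase=(8,0,8,0) → FL=S FR=S RL=S RR=S

after cmd 1 (t=25): FL=S FR=S RL=S RR=S
after cmd 2 (t=39): FL=W FR=S RL=W RR=S
after cmd 3 (t=52): FL=W FR=S RL=W RR=S
after cmd 4 (t=57): FL=S FR=S RL=S RR=S
after cmd 5 (t=67): FL=W FR=S RL=W RR=S
after cmd 6 (t=81): FL=S FR=S RL=S RR=S


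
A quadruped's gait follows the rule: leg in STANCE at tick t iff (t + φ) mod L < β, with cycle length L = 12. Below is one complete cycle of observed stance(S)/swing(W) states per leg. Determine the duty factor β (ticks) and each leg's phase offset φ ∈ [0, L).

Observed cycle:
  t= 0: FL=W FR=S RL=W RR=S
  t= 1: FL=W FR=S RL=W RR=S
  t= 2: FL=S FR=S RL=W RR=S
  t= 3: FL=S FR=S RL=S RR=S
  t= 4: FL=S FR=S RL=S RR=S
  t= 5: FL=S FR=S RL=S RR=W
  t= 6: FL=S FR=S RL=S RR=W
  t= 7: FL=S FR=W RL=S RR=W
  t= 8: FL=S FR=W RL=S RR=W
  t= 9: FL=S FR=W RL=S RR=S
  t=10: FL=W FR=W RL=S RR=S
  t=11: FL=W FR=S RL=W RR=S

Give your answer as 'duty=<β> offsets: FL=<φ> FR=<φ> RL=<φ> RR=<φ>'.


duty=8 offsets: FL=10 FR=1 RL=9 RR=3

duty β = stance ticks per leg = 8
FL: stance ticks = 8; W→S at t=2 → φ=10
FR: stance ticks = 8; W→S at t=11 → φ=1
RL: stance ticks = 8; W→S at t=3 → φ=9
RR: stance ticks = 8; W→S at t=9 → φ=3


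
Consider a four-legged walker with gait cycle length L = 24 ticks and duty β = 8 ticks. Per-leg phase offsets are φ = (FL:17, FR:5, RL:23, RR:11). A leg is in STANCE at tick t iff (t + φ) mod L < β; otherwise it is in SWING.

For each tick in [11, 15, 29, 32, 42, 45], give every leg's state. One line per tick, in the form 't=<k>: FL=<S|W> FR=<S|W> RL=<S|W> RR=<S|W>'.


t=11: FL=S FR=W RL=W RR=W
t=15: FL=W FR=W RL=W RR=S
t=29: FL=W FR=W RL=S RR=W
t=32: FL=S FR=W RL=S RR=W
t=42: FL=W FR=W RL=W RR=S
t=45: FL=W FR=S RL=W RR=W

t=11: phase=(4,16,10,22) vs β=8 → FL=S FR=W RL=W RR=W
t=15: phase=(8,20,14,2) vs β=8 → FL=W FR=W RL=W RR=S
t=29: phase=(22,10,4,16) vs β=8 → FL=W FR=W RL=S RR=W
t=32: phase=(1,13,7,19) vs β=8 → FL=S FR=W RL=S RR=W
t=42: phase=(11,23,17,5) vs β=8 → FL=W FR=W RL=W RR=S
t=45: phase=(14,2,20,8) vs β=8 → FL=W FR=S RL=W RR=W


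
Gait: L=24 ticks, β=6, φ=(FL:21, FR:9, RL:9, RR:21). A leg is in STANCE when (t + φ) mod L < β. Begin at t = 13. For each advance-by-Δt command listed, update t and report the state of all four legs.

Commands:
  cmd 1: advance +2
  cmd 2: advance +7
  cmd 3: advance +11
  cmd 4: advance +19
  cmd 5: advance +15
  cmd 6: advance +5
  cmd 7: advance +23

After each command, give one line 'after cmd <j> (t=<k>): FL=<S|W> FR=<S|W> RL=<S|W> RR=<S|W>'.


after cmd 1 (t=15): FL=W FR=S RL=S RR=W
after cmd 2 (t=22): FL=W FR=W RL=W RR=W
after cmd 3 (t=33): FL=W FR=W RL=W RR=W
after cmd 4 (t=52): FL=S FR=W RL=W RR=S
after cmd 5 (t=67): FL=W FR=S RL=S RR=W
after cmd 6 (t=72): FL=W FR=W RL=W RR=W
after cmd 7 (t=95): FL=W FR=W RL=W RR=W

start t=13: FL=W FR=W RL=W RR=W
cmd 1: advance +2 → t=15, phase=(12,0,0,12) → FL=W FR=S RL=S RR=W
cmd 2: advance +7 → t=22, phase=(19,7,7,19) → FL=W FR=W RL=W RR=W
cmd 3: advance +11 → t=33, phase=(6,18,18,6) → FL=W FR=W RL=W RR=W
cmd 4: advance +19 → t=52, phase=(1,13,13,1) → FL=S FR=W RL=W RR=S
cmd 5: advance +15 → t=67, phase=(16,4,4,16) → FL=W FR=S RL=S RR=W
cmd 6: advance +5 → t=72, phase=(21,9,9,21) → FL=W FR=W RL=W RR=W
cmd 7: advance +23 → t=95, phase=(20,8,8,20) → FL=W FR=W RL=W RR=W


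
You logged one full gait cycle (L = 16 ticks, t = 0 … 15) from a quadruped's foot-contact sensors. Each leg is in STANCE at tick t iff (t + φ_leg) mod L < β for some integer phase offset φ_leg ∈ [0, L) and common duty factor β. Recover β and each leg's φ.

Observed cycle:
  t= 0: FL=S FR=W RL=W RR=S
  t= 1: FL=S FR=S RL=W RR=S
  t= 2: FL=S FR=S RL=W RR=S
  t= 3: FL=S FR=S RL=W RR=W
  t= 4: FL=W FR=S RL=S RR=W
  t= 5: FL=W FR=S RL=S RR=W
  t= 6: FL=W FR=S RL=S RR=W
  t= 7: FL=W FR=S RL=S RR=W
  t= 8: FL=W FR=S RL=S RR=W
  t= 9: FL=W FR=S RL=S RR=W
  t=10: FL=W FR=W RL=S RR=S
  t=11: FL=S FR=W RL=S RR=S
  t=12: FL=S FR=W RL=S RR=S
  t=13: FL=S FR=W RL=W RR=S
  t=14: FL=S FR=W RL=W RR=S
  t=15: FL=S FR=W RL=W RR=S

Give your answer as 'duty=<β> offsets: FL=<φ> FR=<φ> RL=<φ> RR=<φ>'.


duty=9 offsets: FL=5 FR=15 RL=12 RR=6

duty β = stance ticks per leg = 9
FL: stance ticks = 9; W→S at t=11 → φ=5
FR: stance ticks = 9; W→S at t=1 → φ=15
RL: stance ticks = 9; W→S at t=4 → φ=12
RR: stance ticks = 9; W→S at t=10 → φ=6


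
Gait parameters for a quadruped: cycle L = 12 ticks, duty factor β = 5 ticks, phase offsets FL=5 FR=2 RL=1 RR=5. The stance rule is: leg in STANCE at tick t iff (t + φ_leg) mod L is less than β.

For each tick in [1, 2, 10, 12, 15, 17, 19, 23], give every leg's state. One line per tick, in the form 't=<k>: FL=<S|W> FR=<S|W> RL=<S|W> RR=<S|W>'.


t=1: phase=(6,3,2,6) vs β=5 → FL=W FR=S RL=S RR=W
t=2: phase=(7,4,3,7) vs β=5 → FL=W FR=S RL=S RR=W
t=10: phase=(3,0,11,3) vs β=5 → FL=S FR=S RL=W RR=S
t=12: phase=(5,2,1,5) vs β=5 → FL=W FR=S RL=S RR=W
t=15: phase=(8,5,4,8) vs β=5 → FL=W FR=W RL=S RR=W
t=17: phase=(10,7,6,10) vs β=5 → FL=W FR=W RL=W RR=W
t=19: phase=(0,9,8,0) vs β=5 → FL=S FR=W RL=W RR=S
t=23: phase=(4,1,0,4) vs β=5 → FL=S FR=S RL=S RR=S

t=1: FL=W FR=S RL=S RR=W
t=2: FL=W FR=S RL=S RR=W
t=10: FL=S FR=S RL=W RR=S
t=12: FL=W FR=S RL=S RR=W
t=15: FL=W FR=W RL=S RR=W
t=17: FL=W FR=W RL=W RR=W
t=19: FL=S FR=W RL=W RR=S
t=23: FL=S FR=S RL=S RR=S


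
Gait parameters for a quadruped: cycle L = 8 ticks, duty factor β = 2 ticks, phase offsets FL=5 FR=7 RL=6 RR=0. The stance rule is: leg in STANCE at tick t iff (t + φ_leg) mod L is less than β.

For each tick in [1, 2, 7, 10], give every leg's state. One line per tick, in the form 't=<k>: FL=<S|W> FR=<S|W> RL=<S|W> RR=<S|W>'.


t=1: phase=(6,0,7,1) vs β=2 → FL=W FR=S RL=W RR=S
t=2: phase=(7,1,0,2) vs β=2 → FL=W FR=S RL=S RR=W
t=7: phase=(4,6,5,7) vs β=2 → FL=W FR=W RL=W RR=W
t=10: phase=(7,1,0,2) vs β=2 → FL=W FR=S RL=S RR=W

t=1: FL=W FR=S RL=W RR=S
t=2: FL=W FR=S RL=S RR=W
t=7: FL=W FR=W RL=W RR=W
t=10: FL=W FR=S RL=S RR=W


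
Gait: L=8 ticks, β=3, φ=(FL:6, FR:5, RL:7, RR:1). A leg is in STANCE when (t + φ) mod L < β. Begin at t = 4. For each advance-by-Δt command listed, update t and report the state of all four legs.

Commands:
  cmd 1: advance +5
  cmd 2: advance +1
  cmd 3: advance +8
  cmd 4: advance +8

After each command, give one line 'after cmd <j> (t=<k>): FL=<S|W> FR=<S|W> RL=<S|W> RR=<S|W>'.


after cmd 1 (t=9): FL=W FR=W RL=S RR=S
after cmd 2 (t=10): FL=S FR=W RL=S RR=W
after cmd 3 (t=18): FL=S FR=W RL=S RR=W
after cmd 4 (t=26): FL=S FR=W RL=S RR=W

start t=4: FL=S FR=S RL=W RR=W
cmd 1: advance +5 → t=9, phase=(7,6,0,2) → FL=W FR=W RL=S RR=S
cmd 2: advance +1 → t=10, phase=(0,7,1,3) → FL=S FR=W RL=S RR=W
cmd 3: advance +8 → t=18, phase=(0,7,1,3) → FL=S FR=W RL=S RR=W
cmd 4: advance +8 → t=26, phase=(0,7,1,3) → FL=S FR=W RL=S RR=W


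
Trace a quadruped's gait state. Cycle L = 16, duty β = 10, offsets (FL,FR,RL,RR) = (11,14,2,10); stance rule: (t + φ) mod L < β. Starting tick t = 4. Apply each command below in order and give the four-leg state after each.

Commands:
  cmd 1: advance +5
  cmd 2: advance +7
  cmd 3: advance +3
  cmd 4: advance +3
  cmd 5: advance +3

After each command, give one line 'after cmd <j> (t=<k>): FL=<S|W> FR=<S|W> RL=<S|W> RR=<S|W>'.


start t=4: FL=W FR=S RL=S RR=W
cmd 1: advance +5 → t=9, phase=(4,7,11,3) → FL=S FR=S RL=W RR=S
cmd 2: advance +7 → t=16, phase=(11,14,2,10) → FL=W FR=W RL=S RR=W
cmd 3: advance +3 → t=19, phase=(14,1,5,13) → FL=W FR=S RL=S RR=W
cmd 4: advance +3 → t=22, phase=(1,4,8,0) → FL=S FR=S RL=S RR=S
cmd 5: advance +3 → t=25, phase=(4,7,11,3) → FL=S FR=S RL=W RR=S

after cmd 1 (t=9): FL=S FR=S RL=W RR=S
after cmd 2 (t=16): FL=W FR=W RL=S RR=W
after cmd 3 (t=19): FL=W FR=S RL=S RR=W
after cmd 4 (t=22): FL=S FR=S RL=S RR=S
after cmd 5 (t=25): FL=S FR=S RL=W RR=S


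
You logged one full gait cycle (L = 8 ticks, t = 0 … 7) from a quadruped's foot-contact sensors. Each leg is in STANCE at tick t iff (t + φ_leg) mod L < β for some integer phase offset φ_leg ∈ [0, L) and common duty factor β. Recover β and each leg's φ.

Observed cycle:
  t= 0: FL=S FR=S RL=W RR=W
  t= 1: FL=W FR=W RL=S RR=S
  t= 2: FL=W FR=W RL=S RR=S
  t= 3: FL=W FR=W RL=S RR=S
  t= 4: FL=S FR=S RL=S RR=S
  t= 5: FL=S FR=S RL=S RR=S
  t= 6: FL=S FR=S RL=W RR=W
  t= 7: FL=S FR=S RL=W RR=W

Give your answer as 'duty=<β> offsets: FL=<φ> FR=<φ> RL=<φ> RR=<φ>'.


duty β = stance ticks per leg = 5
FL: stance ticks = 5; W→S at t=4 → φ=4
FR: stance ticks = 5; W→S at t=4 → φ=4
RL: stance ticks = 5; W→S at t=1 → φ=7
RR: stance ticks = 5; W→S at t=1 → φ=7

duty=5 offsets: FL=4 FR=4 RL=7 RR=7


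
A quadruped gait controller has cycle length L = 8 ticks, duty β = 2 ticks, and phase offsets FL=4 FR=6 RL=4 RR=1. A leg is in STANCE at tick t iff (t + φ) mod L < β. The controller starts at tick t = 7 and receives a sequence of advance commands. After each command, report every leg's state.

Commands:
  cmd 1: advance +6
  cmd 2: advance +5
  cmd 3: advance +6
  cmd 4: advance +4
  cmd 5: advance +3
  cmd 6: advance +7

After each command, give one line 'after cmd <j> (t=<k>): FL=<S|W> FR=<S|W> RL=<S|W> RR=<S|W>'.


start t=7: FL=W FR=W RL=W RR=S
cmd 1: advance +6 → t=13, phase=(1,3,1,6) → FL=S FR=W RL=S RR=W
cmd 2: advance +5 → t=18, phase=(6,0,6,3) → FL=W FR=S RL=W RR=W
cmd 3: advance +6 → t=24, phase=(4,6,4,1) → FL=W FR=W RL=W RR=S
cmd 4: advance +4 → t=28, phase=(0,2,0,5) → FL=S FR=W RL=S RR=W
cmd 5: advance +3 → t=31, phase=(3,5,3,0) → FL=W FR=W RL=W RR=S
cmd 6: advance +7 → t=38, phase=(2,4,2,7) → FL=W FR=W RL=W RR=W

after cmd 1 (t=13): FL=S FR=W RL=S RR=W
after cmd 2 (t=18): FL=W FR=S RL=W RR=W
after cmd 3 (t=24): FL=W FR=W RL=W RR=S
after cmd 4 (t=28): FL=S FR=W RL=S RR=W
after cmd 5 (t=31): FL=W FR=W RL=W RR=S
after cmd 6 (t=38): FL=W FR=W RL=W RR=W


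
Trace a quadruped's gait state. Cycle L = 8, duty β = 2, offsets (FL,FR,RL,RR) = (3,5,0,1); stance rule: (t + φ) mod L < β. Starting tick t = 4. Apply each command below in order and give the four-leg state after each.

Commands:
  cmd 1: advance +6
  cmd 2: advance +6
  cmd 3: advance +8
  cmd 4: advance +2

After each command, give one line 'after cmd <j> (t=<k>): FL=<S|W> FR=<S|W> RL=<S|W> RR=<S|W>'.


after cmd 1 (t=10): FL=W FR=W RL=W RR=W
after cmd 2 (t=16): FL=W FR=W RL=S RR=S
after cmd 3 (t=24): FL=W FR=W RL=S RR=S
after cmd 4 (t=26): FL=W FR=W RL=W RR=W

start t=4: FL=W FR=S RL=W RR=W
cmd 1: advance +6 → t=10, phase=(5,7,2,3) → FL=W FR=W RL=W RR=W
cmd 2: advance +6 → t=16, phase=(3,5,0,1) → FL=W FR=W RL=S RR=S
cmd 3: advance +8 → t=24, phase=(3,5,0,1) → FL=W FR=W RL=S RR=S
cmd 4: advance +2 → t=26, phase=(5,7,2,3) → FL=W FR=W RL=W RR=W


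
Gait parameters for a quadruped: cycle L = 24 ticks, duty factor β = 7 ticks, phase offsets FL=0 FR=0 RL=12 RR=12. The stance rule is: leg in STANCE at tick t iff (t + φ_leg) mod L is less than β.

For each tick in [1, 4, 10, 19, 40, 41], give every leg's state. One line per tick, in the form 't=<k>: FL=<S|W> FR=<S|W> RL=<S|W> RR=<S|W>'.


t=1: FL=S FR=S RL=W RR=W
t=4: FL=S FR=S RL=W RR=W
t=10: FL=W FR=W RL=W RR=W
t=19: FL=W FR=W RL=W RR=W
t=40: FL=W FR=W RL=S RR=S
t=41: FL=W FR=W RL=S RR=S

t=1: phase=(1,1,13,13) vs β=7 → FL=S FR=S RL=W RR=W
t=4: phase=(4,4,16,16) vs β=7 → FL=S FR=S RL=W RR=W
t=10: phase=(10,10,22,22) vs β=7 → FL=W FR=W RL=W RR=W
t=19: phase=(19,19,7,7) vs β=7 → FL=W FR=W RL=W RR=W
t=40: phase=(16,16,4,4) vs β=7 → FL=W FR=W RL=S RR=S
t=41: phase=(17,17,5,5) vs β=7 → FL=W FR=W RL=S RR=S


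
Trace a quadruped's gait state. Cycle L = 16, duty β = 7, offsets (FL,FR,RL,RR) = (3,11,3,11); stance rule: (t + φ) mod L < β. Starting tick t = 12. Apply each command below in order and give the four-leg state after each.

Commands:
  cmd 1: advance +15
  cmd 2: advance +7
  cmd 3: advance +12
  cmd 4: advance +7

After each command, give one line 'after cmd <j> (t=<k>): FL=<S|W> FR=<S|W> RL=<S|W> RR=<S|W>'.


after cmd 1 (t=27): FL=W FR=S RL=W RR=S
after cmd 2 (t=34): FL=S FR=W RL=S RR=W
after cmd 3 (t=46): FL=S FR=W RL=S RR=W
after cmd 4 (t=53): FL=W FR=S RL=W RR=S

start t=12: FL=W FR=W RL=W RR=W
cmd 1: advance +15 → t=27, phase=(14,6,14,6) → FL=W FR=S RL=W RR=S
cmd 2: advance +7 → t=34, phase=(5,13,5,13) → FL=S FR=W RL=S RR=W
cmd 3: advance +12 → t=46, phase=(1,9,1,9) → FL=S FR=W RL=S RR=W
cmd 4: advance +7 → t=53, phase=(8,0,8,0) → FL=W FR=S RL=W RR=S


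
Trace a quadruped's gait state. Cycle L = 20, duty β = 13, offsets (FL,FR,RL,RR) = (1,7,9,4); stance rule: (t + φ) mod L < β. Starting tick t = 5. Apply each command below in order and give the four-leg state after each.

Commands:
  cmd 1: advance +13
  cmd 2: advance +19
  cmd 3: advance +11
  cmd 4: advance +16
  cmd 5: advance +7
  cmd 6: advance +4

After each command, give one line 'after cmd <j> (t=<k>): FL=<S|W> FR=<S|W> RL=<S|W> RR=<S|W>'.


after cmd 1 (t=18): FL=W FR=S RL=S RR=S
after cmd 2 (t=37): FL=W FR=S RL=S RR=S
after cmd 3 (t=48): FL=S FR=W RL=W RR=S
after cmd 4 (t=64): FL=S FR=S RL=W RR=S
after cmd 5 (t=71): FL=S FR=W RL=S RR=W
after cmd 6 (t=75): FL=W FR=S RL=S RR=W

start t=5: FL=S FR=S RL=W RR=S
cmd 1: advance +13 → t=18, phase=(19,5,7,2) → FL=W FR=S RL=S RR=S
cmd 2: advance +19 → t=37, phase=(18,4,6,1) → FL=W FR=S RL=S RR=S
cmd 3: advance +11 → t=48, phase=(9,15,17,12) → FL=S FR=W RL=W RR=S
cmd 4: advance +16 → t=64, phase=(5,11,13,8) → FL=S FR=S RL=W RR=S
cmd 5: advance +7 → t=71, phase=(12,18,0,15) → FL=S FR=W RL=S RR=W
cmd 6: advance +4 → t=75, phase=(16,2,4,19) → FL=W FR=S RL=S RR=W


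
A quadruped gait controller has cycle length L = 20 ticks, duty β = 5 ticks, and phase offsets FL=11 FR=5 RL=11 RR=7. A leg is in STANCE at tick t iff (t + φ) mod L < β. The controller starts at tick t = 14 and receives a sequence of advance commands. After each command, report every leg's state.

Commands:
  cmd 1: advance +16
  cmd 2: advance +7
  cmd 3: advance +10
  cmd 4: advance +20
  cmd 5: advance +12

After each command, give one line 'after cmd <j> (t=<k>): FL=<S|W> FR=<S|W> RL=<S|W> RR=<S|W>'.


start t=14: FL=W FR=W RL=W RR=S
cmd 1: advance +16 → t=30, phase=(1,15,1,17) → FL=S FR=W RL=S RR=W
cmd 2: advance +7 → t=37, phase=(8,2,8,4) → FL=W FR=S RL=W RR=S
cmd 3: advance +10 → t=47, phase=(18,12,18,14) → FL=W FR=W RL=W RR=W
cmd 4: advance +20 → t=67, phase=(18,12,18,14) → FL=W FR=W RL=W RR=W
cmd 5: advance +12 → t=79, phase=(10,4,10,6) → FL=W FR=S RL=W RR=W

after cmd 1 (t=30): FL=S FR=W RL=S RR=W
after cmd 2 (t=37): FL=W FR=S RL=W RR=S
after cmd 3 (t=47): FL=W FR=W RL=W RR=W
after cmd 4 (t=67): FL=W FR=W RL=W RR=W
after cmd 5 (t=79): FL=W FR=S RL=W RR=W


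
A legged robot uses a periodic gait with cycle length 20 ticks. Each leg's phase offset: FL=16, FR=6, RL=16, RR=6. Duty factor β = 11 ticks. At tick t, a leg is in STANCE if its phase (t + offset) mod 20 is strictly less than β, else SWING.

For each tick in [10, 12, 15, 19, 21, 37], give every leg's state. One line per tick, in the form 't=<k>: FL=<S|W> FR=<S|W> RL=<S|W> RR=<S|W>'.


t=10: FL=S FR=W RL=S RR=W
t=12: FL=S FR=W RL=S RR=W
t=15: FL=W FR=S RL=W RR=S
t=19: FL=W FR=S RL=W RR=S
t=21: FL=W FR=S RL=W RR=S
t=37: FL=W FR=S RL=W RR=S

t=10: phase=(6,16,6,16) vs β=11 → FL=S FR=W RL=S RR=W
t=12: phase=(8,18,8,18) vs β=11 → FL=S FR=W RL=S RR=W
t=15: phase=(11,1,11,1) vs β=11 → FL=W FR=S RL=W RR=S
t=19: phase=(15,5,15,5) vs β=11 → FL=W FR=S RL=W RR=S
t=21: phase=(17,7,17,7) vs β=11 → FL=W FR=S RL=W RR=S
t=37: phase=(13,3,13,3) vs β=11 → FL=W FR=S RL=W RR=S


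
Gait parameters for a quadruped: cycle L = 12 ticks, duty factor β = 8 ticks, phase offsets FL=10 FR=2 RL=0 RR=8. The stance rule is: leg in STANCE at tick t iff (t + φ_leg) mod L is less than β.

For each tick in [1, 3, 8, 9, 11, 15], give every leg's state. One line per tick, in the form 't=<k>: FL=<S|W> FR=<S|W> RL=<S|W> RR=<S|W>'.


t=1: phase=(11,3,1,9) vs β=8 → FL=W FR=S RL=S RR=W
t=3: phase=(1,5,3,11) vs β=8 → FL=S FR=S RL=S RR=W
t=8: phase=(6,10,8,4) vs β=8 → FL=S FR=W RL=W RR=S
t=9: phase=(7,11,9,5) vs β=8 → FL=S FR=W RL=W RR=S
t=11: phase=(9,1,11,7) vs β=8 → FL=W FR=S RL=W RR=S
t=15: phase=(1,5,3,11) vs β=8 → FL=S FR=S RL=S RR=W

t=1: FL=W FR=S RL=S RR=W
t=3: FL=S FR=S RL=S RR=W
t=8: FL=S FR=W RL=W RR=S
t=9: FL=S FR=W RL=W RR=S
t=11: FL=W FR=S RL=W RR=S
t=15: FL=S FR=S RL=S RR=W


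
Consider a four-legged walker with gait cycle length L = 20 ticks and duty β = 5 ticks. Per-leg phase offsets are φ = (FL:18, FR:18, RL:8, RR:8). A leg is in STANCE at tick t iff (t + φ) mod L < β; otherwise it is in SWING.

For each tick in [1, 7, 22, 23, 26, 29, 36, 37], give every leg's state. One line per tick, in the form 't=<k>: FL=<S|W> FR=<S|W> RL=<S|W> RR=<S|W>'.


t=1: phase=(19,19,9,9) vs β=5 → FL=W FR=W RL=W RR=W
t=7: phase=(5,5,15,15) vs β=5 → FL=W FR=W RL=W RR=W
t=22: phase=(0,0,10,10) vs β=5 → FL=S FR=S RL=W RR=W
t=23: phase=(1,1,11,11) vs β=5 → FL=S FR=S RL=W RR=W
t=26: phase=(4,4,14,14) vs β=5 → FL=S FR=S RL=W RR=W
t=29: phase=(7,7,17,17) vs β=5 → FL=W FR=W RL=W RR=W
t=36: phase=(14,14,4,4) vs β=5 → FL=W FR=W RL=S RR=S
t=37: phase=(15,15,5,5) vs β=5 → FL=W FR=W RL=W RR=W

t=1: FL=W FR=W RL=W RR=W
t=7: FL=W FR=W RL=W RR=W
t=22: FL=S FR=S RL=W RR=W
t=23: FL=S FR=S RL=W RR=W
t=26: FL=S FR=S RL=W RR=W
t=29: FL=W FR=W RL=W RR=W
t=36: FL=W FR=W RL=S RR=S
t=37: FL=W FR=W RL=W RR=W
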